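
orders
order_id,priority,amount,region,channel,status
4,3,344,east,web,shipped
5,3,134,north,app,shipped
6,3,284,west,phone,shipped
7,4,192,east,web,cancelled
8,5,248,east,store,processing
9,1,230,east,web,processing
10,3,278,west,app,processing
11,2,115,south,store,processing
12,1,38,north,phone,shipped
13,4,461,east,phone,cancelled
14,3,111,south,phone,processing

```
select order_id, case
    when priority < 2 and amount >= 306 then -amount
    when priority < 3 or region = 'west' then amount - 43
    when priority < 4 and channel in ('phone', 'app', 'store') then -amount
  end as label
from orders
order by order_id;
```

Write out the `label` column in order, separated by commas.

order_id=4: (no match → NULL) → NULL
order_id=5: priority < 4 and channel in ('phone', 'app', 'store') → -134
order_id=6: priority < 3 or region = 'west' → 241
order_id=7: (no match → NULL) → NULL
order_id=8: (no match → NULL) → NULL
order_id=9: priority < 3 or region = 'west' → 187
order_id=10: priority < 3 or region = 'west' → 235
order_id=11: priority < 3 or region = 'west' → 72
order_id=12: priority < 3 or region = 'west' → -5
order_id=13: (no match → NULL) → NULL
order_id=14: priority < 4 and channel in ('phone', 'app', 'store') → -111

NULL, -134, 241, NULL, NULL, 187, 235, 72, -5, NULL, -111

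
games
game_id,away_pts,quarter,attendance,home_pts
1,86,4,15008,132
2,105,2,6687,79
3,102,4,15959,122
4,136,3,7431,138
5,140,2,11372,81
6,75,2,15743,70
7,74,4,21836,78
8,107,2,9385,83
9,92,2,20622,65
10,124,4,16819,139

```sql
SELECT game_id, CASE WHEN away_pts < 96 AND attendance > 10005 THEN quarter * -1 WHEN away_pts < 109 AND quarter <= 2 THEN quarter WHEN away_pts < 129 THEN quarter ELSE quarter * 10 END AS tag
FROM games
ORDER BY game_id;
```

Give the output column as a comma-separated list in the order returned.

-4, 2, 4, 30, 20, -2, -4, 2, -2, 4

game_id=1: away_pts < 96 AND attendance > 10005 → -4
game_id=2: away_pts < 109 AND quarter <= 2 → 2
game_id=3: away_pts < 129 → 4
game_id=4: ELSE → 30
game_id=5: ELSE → 20
game_id=6: away_pts < 96 AND attendance > 10005 → -2
game_id=7: away_pts < 96 AND attendance > 10005 → -4
game_id=8: away_pts < 109 AND quarter <= 2 → 2
game_id=9: away_pts < 96 AND attendance > 10005 → -2
game_id=10: away_pts < 129 → 4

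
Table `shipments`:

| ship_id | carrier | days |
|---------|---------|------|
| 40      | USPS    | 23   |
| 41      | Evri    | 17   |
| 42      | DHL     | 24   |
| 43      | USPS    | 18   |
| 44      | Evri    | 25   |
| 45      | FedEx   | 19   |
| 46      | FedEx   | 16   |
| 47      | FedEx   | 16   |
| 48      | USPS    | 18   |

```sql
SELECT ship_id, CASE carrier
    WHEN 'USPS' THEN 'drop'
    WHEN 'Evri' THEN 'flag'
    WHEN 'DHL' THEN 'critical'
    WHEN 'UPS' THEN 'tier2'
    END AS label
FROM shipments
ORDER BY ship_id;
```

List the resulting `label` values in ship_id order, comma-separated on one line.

ship_id=40: carrier='USPS' → drop
ship_id=41: carrier='Evri' → flag
ship_id=42: carrier='DHL' → critical
ship_id=43: carrier='USPS' → drop
ship_id=44: carrier='Evri' → flag
ship_id=45: (no match → NULL) → NULL
ship_id=46: (no match → NULL) → NULL
ship_id=47: (no match → NULL) → NULL
ship_id=48: carrier='USPS' → drop

drop, flag, critical, drop, flag, NULL, NULL, NULL, drop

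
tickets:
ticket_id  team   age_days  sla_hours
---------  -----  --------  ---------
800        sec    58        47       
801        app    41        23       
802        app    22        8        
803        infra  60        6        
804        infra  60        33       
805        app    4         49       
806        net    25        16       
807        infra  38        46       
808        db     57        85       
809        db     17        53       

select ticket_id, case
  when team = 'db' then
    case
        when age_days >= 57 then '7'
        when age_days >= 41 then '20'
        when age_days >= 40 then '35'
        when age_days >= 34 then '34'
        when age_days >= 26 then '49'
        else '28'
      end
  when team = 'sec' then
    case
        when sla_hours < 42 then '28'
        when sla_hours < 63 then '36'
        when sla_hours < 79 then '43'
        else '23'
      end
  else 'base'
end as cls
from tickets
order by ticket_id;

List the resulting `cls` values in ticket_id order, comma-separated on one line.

ticket_id=800: team='sec' → inner[sla_hours < 63] → 36
ticket_id=801: team='app' → outer ELSE → base
ticket_id=802: team='app' → outer ELSE → base
ticket_id=803: team='infra' → outer ELSE → base
ticket_id=804: team='infra' → outer ELSE → base
ticket_id=805: team='app' → outer ELSE → base
ticket_id=806: team='net' → outer ELSE → base
ticket_id=807: team='infra' → outer ELSE → base
ticket_id=808: team='db' → inner[age_days >= 57] → 7
ticket_id=809: team='db' → inner[ELSE] → 28

36, base, base, base, base, base, base, base, 7, 28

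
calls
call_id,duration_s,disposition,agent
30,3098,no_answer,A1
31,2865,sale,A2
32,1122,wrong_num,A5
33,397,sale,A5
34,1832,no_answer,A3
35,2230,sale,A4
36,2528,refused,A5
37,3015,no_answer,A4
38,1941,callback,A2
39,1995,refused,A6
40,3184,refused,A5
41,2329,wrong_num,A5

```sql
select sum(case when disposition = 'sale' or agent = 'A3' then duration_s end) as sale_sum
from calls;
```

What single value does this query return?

call_id=30: ✗
call_id=31: ✓ → 2865
call_id=32: ✗
call_id=33: ✓ → 397
call_id=34: ✓ → 1832
call_id=35: ✓ → 2230
call_id=36: ✗
call_id=37: ✗
call_id=38: ✗
call_id=39: ✗
call_id=40: ✗
call_id=41: ✗
sale_sum = 2865 + 397 + 1832 + 2230 = 7324

7324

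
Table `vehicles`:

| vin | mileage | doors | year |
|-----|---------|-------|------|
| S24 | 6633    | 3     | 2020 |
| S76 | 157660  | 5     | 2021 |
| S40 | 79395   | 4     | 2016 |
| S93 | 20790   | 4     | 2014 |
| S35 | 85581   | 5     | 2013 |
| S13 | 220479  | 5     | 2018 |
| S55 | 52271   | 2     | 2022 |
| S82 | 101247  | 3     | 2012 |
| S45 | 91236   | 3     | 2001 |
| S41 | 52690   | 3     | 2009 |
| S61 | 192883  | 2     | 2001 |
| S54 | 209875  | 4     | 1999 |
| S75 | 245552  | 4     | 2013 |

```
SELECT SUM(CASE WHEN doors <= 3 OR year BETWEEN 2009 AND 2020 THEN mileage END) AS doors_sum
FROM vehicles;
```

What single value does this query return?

vin=S24: ✓ → 6633
vin=S76: ✗
vin=S40: ✓ → 79395
vin=S93: ✓ → 20790
vin=S35: ✓ → 85581
vin=S13: ✓ → 220479
vin=S55: ✓ → 52271
vin=S82: ✓ → 101247
vin=S45: ✓ → 91236
vin=S41: ✓ → 52690
vin=S61: ✓ → 192883
vin=S54: ✗
vin=S75: ✓ → 245552
doors_sum = 6633 + 79395 + 20790 + 85581 + 220479 + 52271 + 101247 + 91236 + 52690 + 192883 + 245552 = 1148757

1148757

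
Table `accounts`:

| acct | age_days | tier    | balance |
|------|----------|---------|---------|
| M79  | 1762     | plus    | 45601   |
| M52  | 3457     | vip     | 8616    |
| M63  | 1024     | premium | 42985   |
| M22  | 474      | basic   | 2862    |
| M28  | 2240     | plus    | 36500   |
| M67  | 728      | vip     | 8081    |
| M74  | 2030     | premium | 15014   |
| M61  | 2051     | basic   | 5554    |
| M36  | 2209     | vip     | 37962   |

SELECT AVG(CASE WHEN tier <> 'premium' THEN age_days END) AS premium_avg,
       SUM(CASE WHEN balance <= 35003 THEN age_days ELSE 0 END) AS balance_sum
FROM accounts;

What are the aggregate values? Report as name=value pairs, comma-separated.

[premium_avg: tier <> 'premium']
acct=M79: ✓ → 1762
acct=M52: ✓ → 3457
acct=M63: ✗
acct=M22: ✓ → 474
acct=M28: ✓ → 2240
acct=M67: ✓ → 728
acct=M74: ✗
acct=M61: ✓ → 2051
acct=M36: ✓ → 2209
premium_avg = (1762 + 3457 + 474 + 2240 + 728 + 2051 + 2209) / 7 = 1845.8571428571
—
[balance_sum: balance <= 35003]
acct=M79: ✗
acct=M52: ✓ → 3457
acct=M63: ✗
acct=M22: ✓ → 474
acct=M28: ✗
acct=M67: ✓ → 728
acct=M74: ✓ → 2030
acct=M61: ✓ → 2051
acct=M36: ✗
balance_sum = 3457 + 474 + 728 + 2030 + 2051 = 8740

premium_avg=1845.8571428571, balance_sum=8740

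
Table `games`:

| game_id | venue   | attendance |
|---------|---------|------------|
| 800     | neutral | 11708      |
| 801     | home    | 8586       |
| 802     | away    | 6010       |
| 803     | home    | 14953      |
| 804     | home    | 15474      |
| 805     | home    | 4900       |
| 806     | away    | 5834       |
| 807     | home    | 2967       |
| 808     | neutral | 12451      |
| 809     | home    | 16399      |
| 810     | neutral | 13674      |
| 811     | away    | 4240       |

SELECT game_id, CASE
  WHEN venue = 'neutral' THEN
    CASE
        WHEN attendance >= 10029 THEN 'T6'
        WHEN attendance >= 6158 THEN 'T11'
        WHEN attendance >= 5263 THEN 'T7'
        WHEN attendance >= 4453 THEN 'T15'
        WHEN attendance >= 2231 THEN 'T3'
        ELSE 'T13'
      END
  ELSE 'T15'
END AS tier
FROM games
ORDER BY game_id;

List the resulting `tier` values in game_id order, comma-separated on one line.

T6, T15, T15, T15, T15, T15, T15, T15, T6, T15, T6, T15

game_id=800: venue='neutral' → inner[attendance >= 10029] → T6
game_id=801: venue='home' → outer ELSE → T15
game_id=802: venue='away' → outer ELSE → T15
game_id=803: venue='home' → outer ELSE → T15
game_id=804: venue='home' → outer ELSE → T15
game_id=805: venue='home' → outer ELSE → T15
game_id=806: venue='away' → outer ELSE → T15
game_id=807: venue='home' → outer ELSE → T15
game_id=808: venue='neutral' → inner[attendance >= 10029] → T6
game_id=809: venue='home' → outer ELSE → T15
game_id=810: venue='neutral' → inner[attendance >= 10029] → T6
game_id=811: venue='away' → outer ELSE → T15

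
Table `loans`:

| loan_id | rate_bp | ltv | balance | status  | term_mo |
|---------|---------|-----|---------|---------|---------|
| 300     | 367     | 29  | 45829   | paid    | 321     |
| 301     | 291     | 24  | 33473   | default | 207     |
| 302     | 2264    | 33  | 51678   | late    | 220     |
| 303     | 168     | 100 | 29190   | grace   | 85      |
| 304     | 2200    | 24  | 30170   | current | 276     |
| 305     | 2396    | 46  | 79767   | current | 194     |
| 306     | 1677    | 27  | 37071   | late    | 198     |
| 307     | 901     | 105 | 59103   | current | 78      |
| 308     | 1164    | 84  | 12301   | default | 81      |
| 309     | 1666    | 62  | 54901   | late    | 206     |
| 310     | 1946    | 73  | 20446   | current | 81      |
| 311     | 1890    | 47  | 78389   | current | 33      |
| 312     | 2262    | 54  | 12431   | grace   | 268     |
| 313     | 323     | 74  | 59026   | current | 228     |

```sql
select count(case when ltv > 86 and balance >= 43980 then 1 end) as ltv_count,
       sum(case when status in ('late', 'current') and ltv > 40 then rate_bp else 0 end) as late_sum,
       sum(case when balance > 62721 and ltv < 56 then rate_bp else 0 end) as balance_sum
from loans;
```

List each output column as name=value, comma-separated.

[ltv_count: ltv > 86 and balance >= 43980]
loan_id=300: ✗
loan_id=301: ✗
loan_id=302: ✗
loan_id=303: ✗
loan_id=304: ✗
loan_id=305: ✗
loan_id=306: ✗
loan_id=307: ✓ → 1
loan_id=308: ✗
loan_id=309: ✗
loan_id=310: ✗
loan_id=311: ✗
loan_id=312: ✗
loan_id=313: ✗
ltv_count = COUNT(1) = 1
—
[late_sum: status in ('late', 'current') and ltv > 40]
loan_id=300: ✗
loan_id=301: ✗
loan_id=302: ✗
loan_id=303: ✗
loan_id=304: ✗
loan_id=305: ✓ → 2396
loan_id=306: ✗
loan_id=307: ✓ → 901
loan_id=308: ✗
loan_id=309: ✓ → 1666
loan_id=310: ✓ → 1946
loan_id=311: ✓ → 1890
loan_id=312: ✗
loan_id=313: ✓ → 323
late_sum = 2396 + 901 + 1666 + 1946 + 1890 + 323 = 9122
—
[balance_sum: balance > 62721 and ltv < 56]
loan_id=300: ✗
loan_id=301: ✗
loan_id=302: ✗
loan_id=303: ✗
loan_id=304: ✗
loan_id=305: ✓ → 2396
loan_id=306: ✗
loan_id=307: ✗
loan_id=308: ✗
loan_id=309: ✗
loan_id=310: ✗
loan_id=311: ✓ → 1890
loan_id=312: ✗
loan_id=313: ✗
balance_sum = 2396 + 1890 = 4286

ltv_count=1, late_sum=9122, balance_sum=4286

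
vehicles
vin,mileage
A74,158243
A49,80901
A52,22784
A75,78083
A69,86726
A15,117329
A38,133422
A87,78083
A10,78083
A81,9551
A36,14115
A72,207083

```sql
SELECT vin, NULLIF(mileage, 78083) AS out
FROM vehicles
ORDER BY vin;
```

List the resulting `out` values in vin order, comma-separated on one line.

NULL, 117329, 14115, 133422, 80901, 22784, 86726, 207083, 158243, NULL, 9551, NULL

vin=A10: mileage=78083 vs 78083: equal → NULL
vin=A15: mileage=117329 vs 78083: differ → 117329
vin=A36: mileage=14115 vs 78083: differ → 14115
vin=A38: mileage=133422 vs 78083: differ → 133422
vin=A49: mileage=80901 vs 78083: differ → 80901
vin=A52: mileage=22784 vs 78083: differ → 22784
vin=A69: mileage=86726 vs 78083: differ → 86726
vin=A72: mileage=207083 vs 78083: differ → 207083
vin=A74: mileage=158243 vs 78083: differ → 158243
vin=A75: mileage=78083 vs 78083: equal → NULL
vin=A81: mileage=9551 vs 78083: differ → 9551
vin=A87: mileage=78083 vs 78083: equal → NULL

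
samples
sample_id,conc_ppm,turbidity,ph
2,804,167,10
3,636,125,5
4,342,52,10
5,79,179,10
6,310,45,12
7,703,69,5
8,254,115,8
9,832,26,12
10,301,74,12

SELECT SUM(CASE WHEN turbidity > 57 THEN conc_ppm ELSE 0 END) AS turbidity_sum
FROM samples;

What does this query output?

sample_id=2: ✓ → 804
sample_id=3: ✓ → 636
sample_id=4: ✗
sample_id=5: ✓ → 79
sample_id=6: ✗
sample_id=7: ✓ → 703
sample_id=8: ✓ → 254
sample_id=9: ✗
sample_id=10: ✓ → 301
turbidity_sum = 804 + 636 + 79 + 703 + 254 + 301 = 2777

2777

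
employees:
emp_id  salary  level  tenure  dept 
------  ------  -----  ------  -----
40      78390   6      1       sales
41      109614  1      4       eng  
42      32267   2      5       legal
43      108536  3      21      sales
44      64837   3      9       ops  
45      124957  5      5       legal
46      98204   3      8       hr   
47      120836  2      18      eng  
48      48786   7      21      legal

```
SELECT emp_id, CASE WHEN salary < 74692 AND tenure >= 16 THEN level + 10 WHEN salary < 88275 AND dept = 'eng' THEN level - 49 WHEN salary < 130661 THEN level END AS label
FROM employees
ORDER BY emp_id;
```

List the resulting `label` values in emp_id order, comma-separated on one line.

emp_id=40: salary < 130661 → 6
emp_id=41: salary < 130661 → 1
emp_id=42: salary < 130661 → 2
emp_id=43: salary < 130661 → 3
emp_id=44: salary < 130661 → 3
emp_id=45: salary < 130661 → 5
emp_id=46: salary < 130661 → 3
emp_id=47: salary < 130661 → 2
emp_id=48: salary < 74692 AND tenure >= 16 → 17

6, 1, 2, 3, 3, 5, 3, 2, 17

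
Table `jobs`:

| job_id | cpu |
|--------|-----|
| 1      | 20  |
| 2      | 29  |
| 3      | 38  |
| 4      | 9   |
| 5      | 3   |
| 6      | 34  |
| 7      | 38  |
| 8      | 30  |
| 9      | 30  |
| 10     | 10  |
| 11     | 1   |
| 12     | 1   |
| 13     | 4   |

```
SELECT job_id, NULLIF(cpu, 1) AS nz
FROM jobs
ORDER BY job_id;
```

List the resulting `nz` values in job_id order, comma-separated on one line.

20, 29, 38, 9, 3, 34, 38, 30, 30, 10, NULL, NULL, 4

job_id=1: cpu=20 vs 1: differ → 20
job_id=2: cpu=29 vs 1: differ → 29
job_id=3: cpu=38 vs 1: differ → 38
job_id=4: cpu=9 vs 1: differ → 9
job_id=5: cpu=3 vs 1: differ → 3
job_id=6: cpu=34 vs 1: differ → 34
job_id=7: cpu=38 vs 1: differ → 38
job_id=8: cpu=30 vs 1: differ → 30
job_id=9: cpu=30 vs 1: differ → 30
job_id=10: cpu=10 vs 1: differ → 10
job_id=11: cpu=1 vs 1: equal → NULL
job_id=12: cpu=1 vs 1: equal → NULL
job_id=13: cpu=4 vs 1: differ → 4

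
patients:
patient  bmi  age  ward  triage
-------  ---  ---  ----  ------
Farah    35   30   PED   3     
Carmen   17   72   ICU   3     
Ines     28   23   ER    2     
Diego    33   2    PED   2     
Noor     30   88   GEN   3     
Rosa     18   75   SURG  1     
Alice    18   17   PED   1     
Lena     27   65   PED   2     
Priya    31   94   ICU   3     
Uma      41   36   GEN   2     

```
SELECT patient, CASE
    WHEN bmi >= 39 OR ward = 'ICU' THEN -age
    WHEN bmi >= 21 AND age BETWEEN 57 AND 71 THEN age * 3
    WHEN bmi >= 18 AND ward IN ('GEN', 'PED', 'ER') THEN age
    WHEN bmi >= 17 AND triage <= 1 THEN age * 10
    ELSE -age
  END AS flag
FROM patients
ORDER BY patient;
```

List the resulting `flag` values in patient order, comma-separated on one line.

patient=Alice: bmi >= 18 AND ward IN ('GEN', 'PED', 'ER') → 17
patient=Carmen: bmi >= 39 OR ward = 'ICU' → -72
patient=Diego: bmi >= 18 AND ward IN ('GEN', 'PED', 'ER') → 2
patient=Farah: bmi >= 18 AND ward IN ('GEN', 'PED', 'ER') → 30
patient=Ines: bmi >= 18 AND ward IN ('GEN', 'PED', 'ER') → 23
patient=Lena: bmi >= 21 AND age BETWEEN 57 AND 71 → 195
patient=Noor: bmi >= 18 AND ward IN ('GEN', 'PED', 'ER') → 88
patient=Priya: bmi >= 39 OR ward = 'ICU' → -94
patient=Rosa: bmi >= 17 AND triage <= 1 → 750
patient=Uma: bmi >= 39 OR ward = 'ICU' → -36

17, -72, 2, 30, 23, 195, 88, -94, 750, -36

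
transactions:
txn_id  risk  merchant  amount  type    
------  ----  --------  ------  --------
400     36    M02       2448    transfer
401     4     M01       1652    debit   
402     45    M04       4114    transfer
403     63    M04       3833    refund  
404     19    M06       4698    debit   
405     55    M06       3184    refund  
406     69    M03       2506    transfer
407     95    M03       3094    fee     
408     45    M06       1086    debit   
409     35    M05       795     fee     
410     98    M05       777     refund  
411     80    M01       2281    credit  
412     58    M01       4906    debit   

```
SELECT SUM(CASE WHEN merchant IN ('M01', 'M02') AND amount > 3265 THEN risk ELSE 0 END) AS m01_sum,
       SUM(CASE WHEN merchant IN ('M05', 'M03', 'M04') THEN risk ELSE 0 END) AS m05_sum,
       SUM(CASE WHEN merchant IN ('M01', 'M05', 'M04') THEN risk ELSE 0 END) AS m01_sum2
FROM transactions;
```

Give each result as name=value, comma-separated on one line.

m01_sum=58, m05_sum=405, m01_sum2=383

[m01_sum: merchant IN ('M01', 'M02') AND amount > 3265]
txn_id=400: ✗
txn_id=401: ✗
txn_id=402: ✗
txn_id=403: ✗
txn_id=404: ✗
txn_id=405: ✗
txn_id=406: ✗
txn_id=407: ✗
txn_id=408: ✗
txn_id=409: ✗
txn_id=410: ✗
txn_id=411: ✗
txn_id=412: ✓ → 58
m01_sum = 58
—
[m05_sum: merchant IN ('M05', 'M03', 'M04')]
txn_id=400: ✗
txn_id=401: ✗
txn_id=402: ✓ → 45
txn_id=403: ✓ → 63
txn_id=404: ✗
txn_id=405: ✗
txn_id=406: ✓ → 69
txn_id=407: ✓ → 95
txn_id=408: ✗
txn_id=409: ✓ → 35
txn_id=410: ✓ → 98
txn_id=411: ✗
txn_id=412: ✗
m05_sum = 45 + 63 + 69 + 95 + 35 + 98 = 405
—
[m01_sum2: merchant IN ('M01', 'M05', 'M04')]
txn_id=400: ✗
txn_id=401: ✓ → 4
txn_id=402: ✓ → 45
txn_id=403: ✓ → 63
txn_id=404: ✗
txn_id=405: ✗
txn_id=406: ✗
txn_id=407: ✗
txn_id=408: ✗
txn_id=409: ✓ → 35
txn_id=410: ✓ → 98
txn_id=411: ✓ → 80
txn_id=412: ✓ → 58
m01_sum2 = 4 + 45 + 63 + 35 + 98 + 80 + 58 = 383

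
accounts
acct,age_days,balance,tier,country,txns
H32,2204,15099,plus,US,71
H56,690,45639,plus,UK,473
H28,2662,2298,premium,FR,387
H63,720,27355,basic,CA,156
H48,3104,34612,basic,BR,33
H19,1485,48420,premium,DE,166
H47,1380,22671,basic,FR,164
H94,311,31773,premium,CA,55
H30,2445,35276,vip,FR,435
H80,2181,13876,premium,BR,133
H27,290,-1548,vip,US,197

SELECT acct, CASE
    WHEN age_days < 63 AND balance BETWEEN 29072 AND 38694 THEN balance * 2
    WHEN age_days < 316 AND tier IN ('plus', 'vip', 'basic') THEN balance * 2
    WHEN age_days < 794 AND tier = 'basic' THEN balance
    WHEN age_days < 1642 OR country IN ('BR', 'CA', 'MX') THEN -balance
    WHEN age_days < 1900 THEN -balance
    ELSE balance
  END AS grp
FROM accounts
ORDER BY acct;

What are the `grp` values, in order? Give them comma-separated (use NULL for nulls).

-48420, -3096, 2298, 35276, 15099, -22671, -34612, -45639, 27355, -13876, -31773

acct=H19: age_days < 1642 OR country IN ('BR', 'CA', 'MX') → -48420
acct=H27: age_days < 316 AND tier IN ('plus', 'vip', 'basic') → -3096
acct=H28: ELSE → 2298
acct=H30: ELSE → 35276
acct=H32: ELSE → 15099
acct=H47: age_days < 1642 OR country IN ('BR', 'CA', 'MX') → -22671
acct=H48: age_days < 1642 OR country IN ('BR', 'CA', 'MX') → -34612
acct=H56: age_days < 1642 OR country IN ('BR', 'CA', 'MX') → -45639
acct=H63: age_days < 794 AND tier = 'basic' → 27355
acct=H80: age_days < 1642 OR country IN ('BR', 'CA', 'MX') → -13876
acct=H94: age_days < 1642 OR country IN ('BR', 'CA', 'MX') → -31773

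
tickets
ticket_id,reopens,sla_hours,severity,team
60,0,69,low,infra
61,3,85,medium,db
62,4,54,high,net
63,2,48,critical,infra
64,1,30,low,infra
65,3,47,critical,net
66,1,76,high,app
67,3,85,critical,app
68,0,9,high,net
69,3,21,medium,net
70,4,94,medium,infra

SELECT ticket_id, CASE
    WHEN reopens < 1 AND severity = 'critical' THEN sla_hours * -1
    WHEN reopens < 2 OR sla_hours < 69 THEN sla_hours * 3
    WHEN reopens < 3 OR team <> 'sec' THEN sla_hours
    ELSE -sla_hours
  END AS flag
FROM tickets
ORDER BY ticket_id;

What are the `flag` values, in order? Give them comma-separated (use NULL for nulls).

ticket_id=60: reopens < 2 OR sla_hours < 69 → 207
ticket_id=61: reopens < 3 OR team <> 'sec' → 85
ticket_id=62: reopens < 2 OR sla_hours < 69 → 162
ticket_id=63: reopens < 2 OR sla_hours < 69 → 144
ticket_id=64: reopens < 2 OR sla_hours < 69 → 90
ticket_id=65: reopens < 2 OR sla_hours < 69 → 141
ticket_id=66: reopens < 2 OR sla_hours < 69 → 228
ticket_id=67: reopens < 3 OR team <> 'sec' → 85
ticket_id=68: reopens < 2 OR sla_hours < 69 → 27
ticket_id=69: reopens < 2 OR sla_hours < 69 → 63
ticket_id=70: reopens < 3 OR team <> 'sec' → 94

207, 85, 162, 144, 90, 141, 228, 85, 27, 63, 94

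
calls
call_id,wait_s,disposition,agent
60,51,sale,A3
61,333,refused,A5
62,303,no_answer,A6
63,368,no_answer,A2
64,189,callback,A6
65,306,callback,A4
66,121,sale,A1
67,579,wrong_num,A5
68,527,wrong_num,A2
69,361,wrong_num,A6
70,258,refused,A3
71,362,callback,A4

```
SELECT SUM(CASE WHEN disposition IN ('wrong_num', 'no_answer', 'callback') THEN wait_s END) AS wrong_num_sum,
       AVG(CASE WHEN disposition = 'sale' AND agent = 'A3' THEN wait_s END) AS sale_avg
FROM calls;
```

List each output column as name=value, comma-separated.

wrong_num_sum=2995, sale_avg=51

[wrong_num_sum: disposition IN ('wrong_num', 'no_answer', 'callback')]
call_id=60: ✗
call_id=61: ✗
call_id=62: ✓ → 303
call_id=63: ✓ → 368
call_id=64: ✓ → 189
call_id=65: ✓ → 306
call_id=66: ✗
call_id=67: ✓ → 579
call_id=68: ✓ → 527
call_id=69: ✓ → 361
call_id=70: ✗
call_id=71: ✓ → 362
wrong_num_sum = 303 + 368 + 189 + 306 + 579 + 527 + 361 + 362 = 2995
—
[sale_avg: disposition = 'sale' AND agent = 'A3']
call_id=60: ✓ → 51
call_id=61: ✗
call_id=62: ✗
call_id=63: ✗
call_id=64: ✗
call_id=65: ✗
call_id=66: ✗
call_id=67: ✗
call_id=68: ✗
call_id=69: ✗
call_id=70: ✗
call_id=71: ✗
sale_avg = 51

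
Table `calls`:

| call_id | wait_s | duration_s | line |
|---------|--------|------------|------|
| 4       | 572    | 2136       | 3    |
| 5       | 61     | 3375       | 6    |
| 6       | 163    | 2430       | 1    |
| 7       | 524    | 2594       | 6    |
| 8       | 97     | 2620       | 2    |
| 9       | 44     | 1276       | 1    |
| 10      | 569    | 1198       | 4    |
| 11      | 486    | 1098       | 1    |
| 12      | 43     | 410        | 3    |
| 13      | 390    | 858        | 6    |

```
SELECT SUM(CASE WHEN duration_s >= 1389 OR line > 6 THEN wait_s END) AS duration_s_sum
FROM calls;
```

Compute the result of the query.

1417

call_id=4: ✓ → 572
call_id=5: ✓ → 61
call_id=6: ✓ → 163
call_id=7: ✓ → 524
call_id=8: ✓ → 97
call_id=9: ✗
call_id=10: ✗
call_id=11: ✗
call_id=12: ✗
call_id=13: ✗
duration_s_sum = 572 + 61 + 163 + 524 + 97 = 1417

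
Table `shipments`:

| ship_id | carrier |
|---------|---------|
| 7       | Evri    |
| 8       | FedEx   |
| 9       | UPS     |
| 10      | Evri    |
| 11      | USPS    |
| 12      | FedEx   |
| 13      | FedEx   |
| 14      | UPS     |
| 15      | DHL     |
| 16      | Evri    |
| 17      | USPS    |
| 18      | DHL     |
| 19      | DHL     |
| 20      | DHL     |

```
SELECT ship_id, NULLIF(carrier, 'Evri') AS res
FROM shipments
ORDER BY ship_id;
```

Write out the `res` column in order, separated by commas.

NULL, FedEx, UPS, NULL, USPS, FedEx, FedEx, UPS, DHL, NULL, USPS, DHL, DHL, DHL

ship_id=7: carrier=Evri vs Evri: equal → NULL
ship_id=8: carrier=FedEx vs Evri: differ → FedEx
ship_id=9: carrier=UPS vs Evri: differ → UPS
ship_id=10: carrier=Evri vs Evri: equal → NULL
ship_id=11: carrier=USPS vs Evri: differ → USPS
ship_id=12: carrier=FedEx vs Evri: differ → FedEx
ship_id=13: carrier=FedEx vs Evri: differ → FedEx
ship_id=14: carrier=UPS vs Evri: differ → UPS
ship_id=15: carrier=DHL vs Evri: differ → DHL
ship_id=16: carrier=Evri vs Evri: equal → NULL
ship_id=17: carrier=USPS vs Evri: differ → USPS
ship_id=18: carrier=DHL vs Evri: differ → DHL
ship_id=19: carrier=DHL vs Evri: differ → DHL
ship_id=20: carrier=DHL vs Evri: differ → DHL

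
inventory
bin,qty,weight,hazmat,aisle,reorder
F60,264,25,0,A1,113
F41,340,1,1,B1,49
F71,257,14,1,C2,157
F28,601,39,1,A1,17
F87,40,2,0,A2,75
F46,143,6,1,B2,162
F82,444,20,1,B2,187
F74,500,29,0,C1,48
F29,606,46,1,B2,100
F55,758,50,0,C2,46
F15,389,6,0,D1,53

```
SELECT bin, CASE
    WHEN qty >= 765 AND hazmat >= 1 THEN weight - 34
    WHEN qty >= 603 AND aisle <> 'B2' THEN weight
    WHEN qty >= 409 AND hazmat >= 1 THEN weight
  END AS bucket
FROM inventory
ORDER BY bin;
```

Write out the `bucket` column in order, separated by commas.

NULL, 39, 46, NULL, NULL, 50, NULL, NULL, NULL, 20, NULL

bin=F15: (no match → NULL) → NULL
bin=F28: qty >= 409 AND hazmat >= 1 → 39
bin=F29: qty >= 409 AND hazmat >= 1 → 46
bin=F41: (no match → NULL) → NULL
bin=F46: (no match → NULL) → NULL
bin=F55: qty >= 603 AND aisle <> 'B2' → 50
bin=F60: (no match → NULL) → NULL
bin=F71: (no match → NULL) → NULL
bin=F74: (no match → NULL) → NULL
bin=F82: qty >= 409 AND hazmat >= 1 → 20
bin=F87: (no match → NULL) → NULL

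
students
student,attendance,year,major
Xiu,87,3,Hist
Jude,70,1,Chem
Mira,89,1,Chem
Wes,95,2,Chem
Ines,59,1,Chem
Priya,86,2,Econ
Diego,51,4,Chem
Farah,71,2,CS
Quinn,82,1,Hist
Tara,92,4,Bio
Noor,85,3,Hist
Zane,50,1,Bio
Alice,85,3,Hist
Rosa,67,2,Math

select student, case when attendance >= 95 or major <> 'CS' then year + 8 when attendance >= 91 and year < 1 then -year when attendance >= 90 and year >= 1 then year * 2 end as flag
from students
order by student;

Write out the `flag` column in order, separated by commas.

11, 12, NULL, 9, 9, 9, 11, 10, 9, 10, 12, 10, 11, 9

student=Alice: attendance >= 95 or major <> 'CS' → 11
student=Diego: attendance >= 95 or major <> 'CS' → 12
student=Farah: (no match → NULL) → NULL
student=Ines: attendance >= 95 or major <> 'CS' → 9
student=Jude: attendance >= 95 or major <> 'CS' → 9
student=Mira: attendance >= 95 or major <> 'CS' → 9
student=Noor: attendance >= 95 or major <> 'CS' → 11
student=Priya: attendance >= 95 or major <> 'CS' → 10
student=Quinn: attendance >= 95 or major <> 'CS' → 9
student=Rosa: attendance >= 95 or major <> 'CS' → 10
student=Tara: attendance >= 95 or major <> 'CS' → 12
student=Wes: attendance >= 95 or major <> 'CS' → 10
student=Xiu: attendance >= 95 or major <> 'CS' → 11
student=Zane: attendance >= 95 or major <> 'CS' → 9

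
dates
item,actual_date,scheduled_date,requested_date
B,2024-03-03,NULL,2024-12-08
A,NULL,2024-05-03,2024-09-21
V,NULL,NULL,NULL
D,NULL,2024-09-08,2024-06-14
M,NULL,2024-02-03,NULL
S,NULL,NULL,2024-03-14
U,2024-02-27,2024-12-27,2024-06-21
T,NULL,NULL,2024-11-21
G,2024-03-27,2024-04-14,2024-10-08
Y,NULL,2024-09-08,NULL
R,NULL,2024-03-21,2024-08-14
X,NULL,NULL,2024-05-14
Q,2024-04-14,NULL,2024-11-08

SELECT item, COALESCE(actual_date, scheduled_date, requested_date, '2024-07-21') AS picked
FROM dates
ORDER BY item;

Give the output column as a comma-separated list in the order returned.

2024-05-03, 2024-03-03, 2024-09-08, 2024-03-27, 2024-02-03, 2024-04-14, 2024-03-21, 2024-03-14, 2024-11-21, 2024-02-27, 2024-07-21, 2024-05-14, 2024-09-08

item=A: actual_date=NULL, scheduled_date=2024-05-03 → 2024-05-03
item=B: actual_date=2024-03-03 → 2024-03-03
item=D: actual_date=NULL, scheduled_date=2024-09-08 → 2024-09-08
item=G: actual_date=2024-03-27 → 2024-03-27
item=M: actual_date=NULL, scheduled_date=2024-02-03 → 2024-02-03
item=Q: actual_date=2024-04-14 → 2024-04-14
item=R: actual_date=NULL, scheduled_date=2024-03-21 → 2024-03-21
item=S: actual_date=NULL, scheduled_date=NULL, requested_date=2024-03-14 → 2024-03-14
item=T: actual_date=NULL, scheduled_date=NULL, requested_date=2024-11-21 → 2024-11-21
item=U: actual_date=2024-02-27 → 2024-02-27
item=V: actual_date=NULL, scheduled_date=NULL, requested_date=NULL, → literal 2024-07-21 → 2024-07-21
item=X: actual_date=NULL, scheduled_date=NULL, requested_date=2024-05-14 → 2024-05-14
item=Y: actual_date=NULL, scheduled_date=2024-09-08 → 2024-09-08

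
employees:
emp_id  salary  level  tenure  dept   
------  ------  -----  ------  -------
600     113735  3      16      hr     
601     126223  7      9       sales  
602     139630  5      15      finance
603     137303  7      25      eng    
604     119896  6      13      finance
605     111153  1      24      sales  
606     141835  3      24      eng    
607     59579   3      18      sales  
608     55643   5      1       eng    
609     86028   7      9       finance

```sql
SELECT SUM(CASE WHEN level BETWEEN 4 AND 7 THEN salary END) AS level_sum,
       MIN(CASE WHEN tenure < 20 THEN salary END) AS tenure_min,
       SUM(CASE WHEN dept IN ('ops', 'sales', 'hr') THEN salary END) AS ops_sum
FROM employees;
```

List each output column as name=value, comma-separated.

level_sum=664723, tenure_min=55643, ops_sum=410690

[level_sum: level BETWEEN 4 AND 7]
emp_id=600: ✗
emp_id=601: ✓ → 126223
emp_id=602: ✓ → 139630
emp_id=603: ✓ → 137303
emp_id=604: ✓ → 119896
emp_id=605: ✗
emp_id=606: ✗
emp_id=607: ✗
emp_id=608: ✓ → 55643
emp_id=609: ✓ → 86028
level_sum = 126223 + 139630 + 137303 + 119896 + 55643 + 86028 = 664723
—
[tenure_min: tenure < 20]
emp_id=600: ✓ → 113735
emp_id=601: ✓ → 126223
emp_id=602: ✓ → 139630
emp_id=603: ✗
emp_id=604: ✓ → 119896
emp_id=605: ✗
emp_id=606: ✗
emp_id=607: ✓ → 59579
emp_id=608: ✓ → 55643
emp_id=609: ✓ → 86028
tenure_min = MIN(113735, 126223, 139630, 119896, 59579, 55643, 86028) = 55643
—
[ops_sum: dept IN ('ops', 'sales', 'hr')]
emp_id=600: ✓ → 113735
emp_id=601: ✓ → 126223
emp_id=602: ✗
emp_id=603: ✗
emp_id=604: ✗
emp_id=605: ✓ → 111153
emp_id=606: ✗
emp_id=607: ✓ → 59579
emp_id=608: ✗
emp_id=609: ✗
ops_sum = 113735 + 126223 + 111153 + 59579 = 410690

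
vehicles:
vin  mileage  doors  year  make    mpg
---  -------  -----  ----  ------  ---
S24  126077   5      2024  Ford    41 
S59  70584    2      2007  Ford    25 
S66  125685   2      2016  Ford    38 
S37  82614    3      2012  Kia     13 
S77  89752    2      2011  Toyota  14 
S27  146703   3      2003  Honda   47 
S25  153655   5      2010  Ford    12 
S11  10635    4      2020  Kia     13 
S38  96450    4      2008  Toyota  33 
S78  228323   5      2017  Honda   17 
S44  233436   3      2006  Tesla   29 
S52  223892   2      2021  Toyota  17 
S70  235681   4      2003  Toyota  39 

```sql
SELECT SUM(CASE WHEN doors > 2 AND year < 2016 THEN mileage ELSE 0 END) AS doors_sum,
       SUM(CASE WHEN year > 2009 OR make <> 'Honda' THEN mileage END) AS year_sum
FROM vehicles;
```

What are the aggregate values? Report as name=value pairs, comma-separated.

doors_sum=948539, year_sum=1676784

[doors_sum: doors > 2 AND year < 2016]
vin=S24: ✗
vin=S59: ✗
vin=S66: ✗
vin=S37: ✓ → 82614
vin=S77: ✗
vin=S27: ✓ → 146703
vin=S25: ✓ → 153655
vin=S11: ✗
vin=S38: ✓ → 96450
vin=S78: ✗
vin=S44: ✓ → 233436
vin=S52: ✗
vin=S70: ✓ → 235681
doors_sum = 82614 + 146703 + 153655 + 96450 + 233436 + 235681 = 948539
—
[year_sum: year > 2009 OR make <> 'Honda']
vin=S24: ✓ → 126077
vin=S59: ✓ → 70584
vin=S66: ✓ → 125685
vin=S37: ✓ → 82614
vin=S77: ✓ → 89752
vin=S27: ✗
vin=S25: ✓ → 153655
vin=S11: ✓ → 10635
vin=S38: ✓ → 96450
vin=S78: ✓ → 228323
vin=S44: ✓ → 233436
vin=S52: ✓ → 223892
vin=S70: ✓ → 235681
year_sum = 126077 + 70584 + 125685 + 82614 + 89752 + 153655 + 10635 + 96450 + 228323 + 233436 + 223892 + 235681 = 1676784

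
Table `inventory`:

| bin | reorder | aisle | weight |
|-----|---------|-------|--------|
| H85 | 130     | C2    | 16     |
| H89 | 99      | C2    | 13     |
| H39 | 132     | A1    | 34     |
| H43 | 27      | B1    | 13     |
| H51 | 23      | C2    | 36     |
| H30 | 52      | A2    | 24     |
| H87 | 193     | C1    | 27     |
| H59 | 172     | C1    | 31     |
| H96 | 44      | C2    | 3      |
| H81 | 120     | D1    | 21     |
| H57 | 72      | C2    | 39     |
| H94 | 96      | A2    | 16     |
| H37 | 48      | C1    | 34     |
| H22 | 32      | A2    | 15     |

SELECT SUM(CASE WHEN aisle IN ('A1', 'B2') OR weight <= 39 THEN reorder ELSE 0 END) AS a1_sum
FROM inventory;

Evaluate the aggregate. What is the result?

1240

bin=H85: ✓ → 130
bin=H89: ✓ → 99
bin=H39: ✓ → 132
bin=H43: ✓ → 27
bin=H51: ✓ → 23
bin=H30: ✓ → 52
bin=H87: ✓ → 193
bin=H59: ✓ → 172
bin=H96: ✓ → 44
bin=H81: ✓ → 120
bin=H57: ✓ → 72
bin=H94: ✓ → 96
bin=H37: ✓ → 48
bin=H22: ✓ → 32
a1_sum = 130 + 99 + 132 + 27 + 23 + 52 + 193 + 172 + 44 + 120 + 72 + 96 + 48 + 32 = 1240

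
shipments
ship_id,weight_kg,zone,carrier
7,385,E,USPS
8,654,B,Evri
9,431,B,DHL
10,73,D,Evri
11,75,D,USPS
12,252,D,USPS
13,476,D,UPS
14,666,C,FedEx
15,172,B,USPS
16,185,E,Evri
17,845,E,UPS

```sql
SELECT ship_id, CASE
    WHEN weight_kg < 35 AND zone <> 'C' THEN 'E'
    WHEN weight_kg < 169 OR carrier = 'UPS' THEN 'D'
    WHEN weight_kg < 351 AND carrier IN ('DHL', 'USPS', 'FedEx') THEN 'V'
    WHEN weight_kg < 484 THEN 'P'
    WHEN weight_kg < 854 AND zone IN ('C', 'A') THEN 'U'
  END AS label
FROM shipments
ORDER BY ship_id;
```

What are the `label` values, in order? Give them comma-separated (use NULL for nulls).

ship_id=7: weight_kg < 484 → P
ship_id=8: (no match → NULL) → NULL
ship_id=9: weight_kg < 484 → P
ship_id=10: weight_kg < 169 OR carrier = 'UPS' → D
ship_id=11: weight_kg < 169 OR carrier = 'UPS' → D
ship_id=12: weight_kg < 351 AND carrier IN ('DHL', 'USPS', 'FedEx') → V
ship_id=13: weight_kg < 169 OR carrier = 'UPS' → D
ship_id=14: weight_kg < 854 AND zone IN ('C', 'A') → U
ship_id=15: weight_kg < 351 AND carrier IN ('DHL', 'USPS', 'FedEx') → V
ship_id=16: weight_kg < 484 → P
ship_id=17: weight_kg < 169 OR carrier = 'UPS' → D

P, NULL, P, D, D, V, D, U, V, P, D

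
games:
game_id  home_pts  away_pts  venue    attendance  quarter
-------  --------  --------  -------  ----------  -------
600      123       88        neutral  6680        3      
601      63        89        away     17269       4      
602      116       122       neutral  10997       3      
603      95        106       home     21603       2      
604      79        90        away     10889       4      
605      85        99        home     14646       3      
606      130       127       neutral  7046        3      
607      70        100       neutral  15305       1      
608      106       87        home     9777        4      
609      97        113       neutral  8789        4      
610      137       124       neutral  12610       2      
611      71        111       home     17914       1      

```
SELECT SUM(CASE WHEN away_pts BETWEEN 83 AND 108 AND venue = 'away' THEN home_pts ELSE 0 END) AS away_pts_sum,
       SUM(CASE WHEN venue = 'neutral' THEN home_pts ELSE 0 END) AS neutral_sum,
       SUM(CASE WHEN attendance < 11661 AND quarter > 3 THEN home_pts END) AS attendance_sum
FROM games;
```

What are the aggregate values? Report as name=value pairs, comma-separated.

away_pts_sum=142, neutral_sum=673, attendance_sum=282

[away_pts_sum: away_pts BETWEEN 83 AND 108 AND venue = 'away']
game_id=600: ✗
game_id=601: ✓ → 63
game_id=602: ✗
game_id=603: ✗
game_id=604: ✓ → 79
game_id=605: ✗
game_id=606: ✗
game_id=607: ✗
game_id=608: ✗
game_id=609: ✗
game_id=610: ✗
game_id=611: ✗
away_pts_sum = 63 + 79 = 142
—
[neutral_sum: venue = 'neutral']
game_id=600: ✓ → 123
game_id=601: ✗
game_id=602: ✓ → 116
game_id=603: ✗
game_id=604: ✗
game_id=605: ✗
game_id=606: ✓ → 130
game_id=607: ✓ → 70
game_id=608: ✗
game_id=609: ✓ → 97
game_id=610: ✓ → 137
game_id=611: ✗
neutral_sum = 123 + 116 + 130 + 70 + 97 + 137 = 673
—
[attendance_sum: attendance < 11661 AND quarter > 3]
game_id=600: ✗
game_id=601: ✗
game_id=602: ✗
game_id=603: ✗
game_id=604: ✓ → 79
game_id=605: ✗
game_id=606: ✗
game_id=607: ✗
game_id=608: ✓ → 106
game_id=609: ✓ → 97
game_id=610: ✗
game_id=611: ✗
attendance_sum = 79 + 106 + 97 = 282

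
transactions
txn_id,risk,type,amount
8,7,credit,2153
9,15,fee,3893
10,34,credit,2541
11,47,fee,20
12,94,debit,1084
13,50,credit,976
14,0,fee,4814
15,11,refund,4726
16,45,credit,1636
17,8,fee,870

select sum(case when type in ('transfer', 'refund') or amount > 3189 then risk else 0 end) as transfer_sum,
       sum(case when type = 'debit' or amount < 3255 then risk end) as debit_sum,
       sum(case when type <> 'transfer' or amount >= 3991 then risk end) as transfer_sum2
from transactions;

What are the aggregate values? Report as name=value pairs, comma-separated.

transfer_sum=26, debit_sum=285, transfer_sum2=311

[transfer_sum: type in ('transfer', 'refund') or amount > 3189]
txn_id=8: ✗
txn_id=9: ✓ → 15
txn_id=10: ✗
txn_id=11: ✗
txn_id=12: ✗
txn_id=13: ✗
txn_id=14: ✓ → 0
txn_id=15: ✓ → 11
txn_id=16: ✗
txn_id=17: ✗
transfer_sum = 15 + 11 = 26
—
[debit_sum: type = 'debit' or amount < 3255]
txn_id=8: ✓ → 7
txn_id=9: ✗
txn_id=10: ✓ → 34
txn_id=11: ✓ → 47
txn_id=12: ✓ → 94
txn_id=13: ✓ → 50
txn_id=14: ✗
txn_id=15: ✗
txn_id=16: ✓ → 45
txn_id=17: ✓ → 8
debit_sum = 7 + 34 + 47 + 94 + 50 + 45 + 8 = 285
—
[transfer_sum2: type <> 'transfer' or amount >= 3991]
txn_id=8: ✓ → 7
txn_id=9: ✓ → 15
txn_id=10: ✓ → 34
txn_id=11: ✓ → 47
txn_id=12: ✓ → 94
txn_id=13: ✓ → 50
txn_id=14: ✓ → 0
txn_id=15: ✓ → 11
txn_id=16: ✓ → 45
txn_id=17: ✓ → 8
transfer_sum2 = 7 + 15 + 34 + 47 + 94 + 50 + 11 + 45 + 8 = 311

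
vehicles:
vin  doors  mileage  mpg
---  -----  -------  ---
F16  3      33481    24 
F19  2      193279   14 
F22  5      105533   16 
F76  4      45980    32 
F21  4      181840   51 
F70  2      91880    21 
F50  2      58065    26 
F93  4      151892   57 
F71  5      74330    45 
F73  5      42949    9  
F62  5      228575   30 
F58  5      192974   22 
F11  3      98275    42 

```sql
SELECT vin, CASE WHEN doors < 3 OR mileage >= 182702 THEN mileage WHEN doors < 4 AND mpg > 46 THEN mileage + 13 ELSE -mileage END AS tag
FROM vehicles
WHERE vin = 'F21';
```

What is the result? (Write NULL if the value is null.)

vin = F21: doors=4, mileage=181840, mpg=51.
doors < 3 OR mileage >= 182702 → false
doors < 4 AND mpg > 46 → false
No prior WHEN matched → ELSE → -181840

-181840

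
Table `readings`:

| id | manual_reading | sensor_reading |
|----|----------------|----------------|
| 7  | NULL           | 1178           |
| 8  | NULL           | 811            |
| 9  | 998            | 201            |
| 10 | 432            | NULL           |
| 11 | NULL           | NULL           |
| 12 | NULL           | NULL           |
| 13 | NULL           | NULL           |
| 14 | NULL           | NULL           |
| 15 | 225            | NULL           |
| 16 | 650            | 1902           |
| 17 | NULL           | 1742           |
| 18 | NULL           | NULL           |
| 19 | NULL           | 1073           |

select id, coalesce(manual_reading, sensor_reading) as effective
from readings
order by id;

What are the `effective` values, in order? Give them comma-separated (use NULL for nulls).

id=7: manual_reading=NULL, sensor_reading=1178 → 1178
id=8: manual_reading=NULL, sensor_reading=811 → 811
id=9: manual_reading=998 → 998
id=10: manual_reading=432 → 432
id=11: manual_reading=NULL, sensor_reading=NULL (all NULL) → NULL
id=12: manual_reading=NULL, sensor_reading=NULL (all NULL) → NULL
id=13: manual_reading=NULL, sensor_reading=NULL (all NULL) → NULL
id=14: manual_reading=NULL, sensor_reading=NULL (all NULL) → NULL
id=15: manual_reading=225 → 225
id=16: manual_reading=650 → 650
id=17: manual_reading=NULL, sensor_reading=1742 → 1742
id=18: manual_reading=NULL, sensor_reading=NULL (all NULL) → NULL
id=19: manual_reading=NULL, sensor_reading=1073 → 1073

1178, 811, 998, 432, NULL, NULL, NULL, NULL, 225, 650, 1742, NULL, 1073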